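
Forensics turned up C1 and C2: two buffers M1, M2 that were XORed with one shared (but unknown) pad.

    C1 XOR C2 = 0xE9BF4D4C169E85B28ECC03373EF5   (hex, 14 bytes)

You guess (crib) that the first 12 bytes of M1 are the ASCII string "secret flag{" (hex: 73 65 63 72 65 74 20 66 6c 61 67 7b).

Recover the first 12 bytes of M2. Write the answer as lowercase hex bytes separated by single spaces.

Since C1 ⊕ C2 = M1 ⊕ M2, XORing with the guessed M1 bytes yields the corresponding M2 bytes: M2 = (C1 ⊕ C2) ⊕ M1.
e9 XOR 73 = 9a
bf XOR 65 = da
4d XOR 63 = 2e
4c XOR 72 = 3e
16 XOR 65 = 73
9e XOR 74 = ea
85 XOR 20 = a5
b2 XOR 66 = d4
8e XOR 6c = e2
cc XOR 61 = ad
03 XOR 67 = 64
37 XOR 7b = 4c

9a da 2e 3e 73 ea a5 d4 e2 ad 64 4c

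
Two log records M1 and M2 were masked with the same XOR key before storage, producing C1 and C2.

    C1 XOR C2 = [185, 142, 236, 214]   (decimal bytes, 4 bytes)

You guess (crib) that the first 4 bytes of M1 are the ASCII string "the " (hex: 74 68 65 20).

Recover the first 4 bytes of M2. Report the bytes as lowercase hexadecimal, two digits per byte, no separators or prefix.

Since C1 ⊕ C2 = M1 ⊕ M2, XORing with the guessed M1 bytes yields the corresponding M2 bytes: M2 = (C1 ⊕ C2) ⊕ M1.
b9 xor 74 = cd
8e xor 68 = e6
ec xor 65 = 89
d6 xor 20 = f6

cde689f6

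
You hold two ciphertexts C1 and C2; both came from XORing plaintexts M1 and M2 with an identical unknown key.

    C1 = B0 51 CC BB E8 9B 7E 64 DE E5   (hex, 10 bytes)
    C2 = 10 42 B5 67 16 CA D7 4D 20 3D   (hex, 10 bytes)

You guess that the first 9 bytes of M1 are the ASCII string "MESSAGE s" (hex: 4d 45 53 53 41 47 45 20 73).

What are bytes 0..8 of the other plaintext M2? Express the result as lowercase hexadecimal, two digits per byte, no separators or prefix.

ed562a8fbf16ec098d

First, C1 ⊕ C2 = (M1 ⊕ K) ⊕ (M2 ⊕ K) = M1 ⊕ M2, so the key drops out. Then M2 = (M1 ⊕ M2) ⊕ M1 over the first 9 bytes.
byte 0: (b0 xor 10) xor 4d = a0 xor 4d = ed
byte 1: (51 xor 42) xor 45 = 13 xor 45 = 56
byte 2: (cc xor b5) xor 53 = 79 xor 53 = 2a
byte 3: (bb xor 67) xor 53 = dc xor 53 = 8f
byte 4: (e8 xor 16) xor 41 = fe xor 41 = bf
byte 5: (9b xor ca) xor 47 = 51 xor 47 = 16
byte 6: (7e xor d7) xor 45 = a9 xor 45 = ec
byte 7: (64 xor 4d) xor 20 = 29 xor 20 = 09
byte 8: (de xor 20) xor 73 = fe xor 73 = 8d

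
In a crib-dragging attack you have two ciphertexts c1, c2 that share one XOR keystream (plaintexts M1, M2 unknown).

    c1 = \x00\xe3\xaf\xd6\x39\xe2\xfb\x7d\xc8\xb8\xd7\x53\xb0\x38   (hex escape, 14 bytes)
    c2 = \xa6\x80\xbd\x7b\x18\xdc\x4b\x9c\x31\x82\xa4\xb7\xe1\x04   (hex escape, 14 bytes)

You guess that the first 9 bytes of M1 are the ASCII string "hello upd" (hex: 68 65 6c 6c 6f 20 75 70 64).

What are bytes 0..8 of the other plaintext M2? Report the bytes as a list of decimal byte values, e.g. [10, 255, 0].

First, c1 ⊕ c2 = (M1 ⊕ K) ⊕ (M2 ⊕ K) = M1 ⊕ M2, so the key drops out. Then M2 = (M1 ⊕ M2) ⊕ M1 over the first 9 bytes.
byte 0: (00 ⊕ a6) ⊕ 68 = a6 ⊕ 68 = ce
byte 1: (e3 ⊕ 80) ⊕ 65 = 63 ⊕ 65 = 06
byte 2: (af ⊕ bd) ⊕ 6c = 12 ⊕ 6c = 7e
byte 3: (d6 ⊕ 7b) ⊕ 6c = ad ⊕ 6c = c1
byte 4: (39 ⊕ 18) ⊕ 6f = 21 ⊕ 6f = 4e
byte 5: (e2 ⊕ dc) ⊕ 20 = 3e ⊕ 20 = 1e
byte 6: (fb ⊕ 4b) ⊕ 75 = b0 ⊕ 75 = c5
byte 7: (7d ⊕ 9c) ⊕ 70 = e1 ⊕ 70 = 91
byte 8: (c8 ⊕ 31) ⊕ 64 = f9 ⊕ 64 = 9d

[206, 6, 126, 193, 78, 30, 197, 145, 157]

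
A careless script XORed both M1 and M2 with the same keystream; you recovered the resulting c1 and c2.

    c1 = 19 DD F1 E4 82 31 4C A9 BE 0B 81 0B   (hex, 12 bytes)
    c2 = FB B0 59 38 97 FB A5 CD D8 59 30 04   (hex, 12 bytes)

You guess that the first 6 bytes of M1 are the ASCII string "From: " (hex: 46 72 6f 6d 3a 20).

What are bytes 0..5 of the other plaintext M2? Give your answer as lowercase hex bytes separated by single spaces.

First, c1 ⊕ c2 = (M1 ⊕ K) ⊕ (M2 ⊕ K) = M1 ⊕ M2, so the key drops out. Then M2 = (M1 ⊕ M2) ⊕ M1 over the first 6 bytes.
byte 0: (19 XOR fb) XOR 46 = e2 XOR 46 = a4
byte 1: (dd XOR b0) XOR 72 = 6d XOR 72 = 1f
byte 2: (f1 XOR 59) XOR 6f = a8 XOR 6f = c7
byte 3: (e4 XOR 38) XOR 6d = dc XOR 6d = b1
byte 4: (82 XOR 97) XOR 3a = 15 XOR 3a = 2f
byte 5: (31 XOR fb) XOR 20 = ca XOR 20 = ea

a4 1f c7 b1 2f ea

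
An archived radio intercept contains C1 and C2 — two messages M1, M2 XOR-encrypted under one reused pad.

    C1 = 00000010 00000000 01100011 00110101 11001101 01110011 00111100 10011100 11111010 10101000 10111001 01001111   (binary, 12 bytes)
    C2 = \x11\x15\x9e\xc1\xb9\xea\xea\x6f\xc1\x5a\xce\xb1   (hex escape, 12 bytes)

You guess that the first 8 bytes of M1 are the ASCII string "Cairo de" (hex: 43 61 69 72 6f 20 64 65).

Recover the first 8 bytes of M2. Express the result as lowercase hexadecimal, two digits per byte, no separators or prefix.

507494861bb9b296

First, C1 ⊕ C2 = (M1 ⊕ K) ⊕ (M2 ⊕ K) = M1 ⊕ M2, so the key drops out. Then M2 = (M1 ⊕ M2) ⊕ M1 over the first 8 bytes.
byte 0: (02 ⊕ 11) ⊕ 43 = 13 ⊕ 43 = 50
byte 1: (00 ⊕ 15) ⊕ 61 = 15 ⊕ 61 = 74
byte 2: (63 ⊕ 9e) ⊕ 69 = fd ⊕ 69 = 94
byte 3: (35 ⊕ c1) ⊕ 72 = f4 ⊕ 72 = 86
byte 4: (cd ⊕ b9) ⊕ 6f = 74 ⊕ 6f = 1b
byte 5: (73 ⊕ ea) ⊕ 20 = 99 ⊕ 20 = b9
byte 6: (3c ⊕ ea) ⊕ 64 = d6 ⊕ 64 = b2
byte 7: (9c ⊕ 6f) ⊕ 65 = f3 ⊕ 65 = 96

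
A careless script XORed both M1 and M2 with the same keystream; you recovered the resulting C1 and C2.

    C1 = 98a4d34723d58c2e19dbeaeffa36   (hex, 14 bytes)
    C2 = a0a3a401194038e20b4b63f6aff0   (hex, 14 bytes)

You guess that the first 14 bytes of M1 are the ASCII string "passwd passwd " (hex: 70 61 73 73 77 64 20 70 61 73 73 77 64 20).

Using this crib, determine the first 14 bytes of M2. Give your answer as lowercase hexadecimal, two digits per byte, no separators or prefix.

486604354df194bc73e3fa6e31e6

First, C1 ⊕ C2 = (M1 ⊕ K) ⊕ (M2 ⊕ K) = M1 ⊕ M2, so the key drops out. Then M2 = (M1 ⊕ M2) ⊕ M1 over the first 14 bytes.
byte 0: (98 ^ a0) ^ 70 = 38 ^ 70 = 48
byte 1: (a4 ^ a3) ^ 61 = 07 ^ 61 = 66
byte 2: (d3 ^ a4) ^ 73 = 77 ^ 73 = 04
byte 3: (47 ^ 01) ^ 73 = 46 ^ 73 = 35
byte 4: (23 ^ 19) ^ 77 = 3a ^ 77 = 4d
byte 5: (d5 ^ 40) ^ 64 = 95 ^ 64 = f1
byte 6: (8c ^ 38) ^ 20 = b4 ^ 20 = 94
byte 7: (2e ^ e2) ^ 70 = cc ^ 70 = bc
byte 8: (19 ^ 0b) ^ 61 = 12 ^ 61 = 73
byte 9: (db ^ 4b) ^ 73 = 90 ^ 73 = e3
byte 10: (ea ^ 63) ^ 73 = 89 ^ 73 = fa
byte 11: (ef ^ f6) ^ 77 = 19 ^ 77 = 6e
byte 12: (fa ^ af) ^ 64 = 55 ^ 64 = 31
byte 13: (36 ^ f0) ^ 20 = c6 ^ 20 = e6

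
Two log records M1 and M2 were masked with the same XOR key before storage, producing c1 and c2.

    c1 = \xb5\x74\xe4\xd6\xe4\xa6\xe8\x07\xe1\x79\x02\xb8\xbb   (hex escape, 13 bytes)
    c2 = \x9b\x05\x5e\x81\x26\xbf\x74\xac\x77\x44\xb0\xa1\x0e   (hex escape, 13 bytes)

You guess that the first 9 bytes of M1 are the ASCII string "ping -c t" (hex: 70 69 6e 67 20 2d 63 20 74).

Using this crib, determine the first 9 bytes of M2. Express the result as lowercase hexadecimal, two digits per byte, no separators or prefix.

5e18d430e234ff8be2

First, c1 ⊕ c2 = (M1 ⊕ K) ⊕ (M2 ⊕ K) = M1 ⊕ M2, so the key drops out. Then M2 = (M1 ⊕ M2) ⊕ M1 over the first 9 bytes.
byte 0: (b5 XOR 9b) XOR 70 = 2e XOR 70 = 5e
byte 1: (74 XOR 05) XOR 69 = 71 XOR 69 = 18
byte 2: (e4 XOR 5e) XOR 6e = ba XOR 6e = d4
byte 3: (d6 XOR 81) XOR 67 = 57 XOR 67 = 30
byte 4: (e4 XOR 26) XOR 20 = c2 XOR 20 = e2
byte 5: (a6 XOR bf) XOR 2d = 19 XOR 2d = 34
byte 6: (e8 XOR 74) XOR 63 = 9c XOR 63 = ff
byte 7: (07 XOR ac) XOR 20 = ab XOR 20 = 8b
byte 8: (e1 XOR 77) XOR 74 = 96 XOR 74 = e2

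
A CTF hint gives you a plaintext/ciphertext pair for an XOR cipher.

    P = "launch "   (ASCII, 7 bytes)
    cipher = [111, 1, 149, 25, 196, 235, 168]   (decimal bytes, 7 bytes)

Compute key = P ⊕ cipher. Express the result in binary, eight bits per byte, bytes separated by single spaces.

Since cipher = P ⊕ key, XORing both sides with P gives key = P ⊕ cipher.
byte 0: 01101100 ^ 01101111 = 00000011
byte 1: 01100001 ^ 00000001 = 01100000
byte 2: 01110101 ^ 10010101 = 11100000
byte 3: 01101110 ^ 00011001 = 01110111
byte 4: 01100011 ^ 11000100 = 10100111
byte 5: 01101000 ^ 11101011 = 10000011
byte 6: 00100000 ^ 10101000 = 10001000

00000011 01100000 11100000 01110111 10100111 10000011 10001000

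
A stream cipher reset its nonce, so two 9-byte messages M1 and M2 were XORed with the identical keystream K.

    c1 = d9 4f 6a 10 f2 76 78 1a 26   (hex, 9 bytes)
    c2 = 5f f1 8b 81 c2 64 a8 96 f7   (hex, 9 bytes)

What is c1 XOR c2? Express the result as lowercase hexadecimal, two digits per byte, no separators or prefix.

86bee1913012d08cd1

c1 ⊕ c2 = (M1 ⊕ K) ⊕ (M2 ⊕ K) = M1 ⊕ M2 — the shared key cancels under XOR.
byte 0: d9 ⊕ 5f = 86
byte 1: 4f ⊕ f1 = be
byte 2: 6a ⊕ 8b = e1
byte 3: 10 ⊕ 81 = 91
byte 4: f2 ⊕ c2 = 30
byte 5: 76 ⊕ 64 = 12
byte 6: 78 ⊕ a8 = d0
byte 7: 1a ⊕ 96 = 8c
byte 8: 26 ⊕ f7 = d1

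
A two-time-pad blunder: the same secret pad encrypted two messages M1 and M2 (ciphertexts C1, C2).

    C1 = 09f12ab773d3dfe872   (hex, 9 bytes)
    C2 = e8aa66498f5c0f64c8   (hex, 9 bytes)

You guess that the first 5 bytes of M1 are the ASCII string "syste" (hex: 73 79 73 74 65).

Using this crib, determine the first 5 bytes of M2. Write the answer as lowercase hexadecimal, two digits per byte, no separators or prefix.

92223f8a99

First, C1 ⊕ C2 = (M1 ⊕ K) ⊕ (M2 ⊕ K) = M1 ⊕ M2, so the key drops out. Then M2 = (M1 ⊕ M2) ⊕ M1 over the first 5 bytes.
byte 0: (09 xor e8) xor 73 = e1 xor 73 = 92
byte 1: (f1 xor aa) xor 79 = 5b xor 79 = 22
byte 2: (2a xor 66) xor 73 = 4c xor 73 = 3f
byte 3: (b7 xor 49) xor 74 = fe xor 74 = 8a
byte 4: (73 xor 8f) xor 65 = fc xor 65 = 99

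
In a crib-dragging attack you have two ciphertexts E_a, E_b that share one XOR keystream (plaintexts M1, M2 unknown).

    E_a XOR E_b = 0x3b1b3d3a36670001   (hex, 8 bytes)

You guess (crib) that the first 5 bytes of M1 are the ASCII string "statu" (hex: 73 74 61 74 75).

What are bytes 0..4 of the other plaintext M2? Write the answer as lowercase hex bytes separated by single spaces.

Since E_a ⊕ E_b = M1 ⊕ M2, XORing with the guessed M1 bytes yields the corresponding M2 bytes: M2 = (E_a ⊕ E_b) ⊕ M1.
3b ⊕ 73 = 48
1b ⊕ 74 = 6f
3d ⊕ 61 = 5c
3a ⊕ 74 = 4e
36 ⊕ 75 = 43

48 6f 5c 4e 43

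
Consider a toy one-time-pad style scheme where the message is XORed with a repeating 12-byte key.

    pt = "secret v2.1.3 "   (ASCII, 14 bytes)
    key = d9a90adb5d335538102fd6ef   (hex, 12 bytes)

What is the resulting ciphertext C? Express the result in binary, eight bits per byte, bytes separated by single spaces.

The 12-byte key repeats, so the effective keystream is d9 a9 0a db 5d 33 55 38 10 2f d6 ef d9 a9.
byte 0: 115 ⊕ 217 = 170
byte 1: 101 ⊕ 169 = 204
byte 2:  99 ⊕  10 = 105
byte 3: 114 ⊕ 219 = 169
byte 4: 101 ⊕  93 =  56
byte 5: 116 ⊕  51 =  71
byte 6:  32 ⊕  85 = 117
byte 7: 118 ⊕  56 =  78
byte 8:  50 ⊕  16 =  34
byte 9:  46 ⊕  47 =   1
byte 10:  49 ⊕ 214 = 231
byte 11:  46 ⊕ 239 = 193
byte 12:  51 ⊕ 217 = 234
byte 13:  32 ⊕ 169 = 137

10101010 11001100 01101001 10101001 00111000 01000111 01110101 01001110 00100010 00000001 11100111 11000001 11101010 10001001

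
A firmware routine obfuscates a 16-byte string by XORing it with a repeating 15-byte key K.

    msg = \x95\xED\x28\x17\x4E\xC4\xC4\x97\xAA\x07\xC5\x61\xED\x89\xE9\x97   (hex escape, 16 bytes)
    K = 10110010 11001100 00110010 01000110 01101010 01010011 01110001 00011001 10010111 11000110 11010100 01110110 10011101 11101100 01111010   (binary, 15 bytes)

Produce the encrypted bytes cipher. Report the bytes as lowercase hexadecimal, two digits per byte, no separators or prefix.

27211a512497b58e3dc1111770659325

The 15-byte key repeats, so the effective keystream is b2 cc 32 46 6a 53 71 19 97 c6 d4 76 9d ec 7a b2.
byte 0: 149 xor 178 =  39
byte 1: 237 xor 204 =  33
byte 2:  40 xor  50 =  26
byte 3:  23 xor  70 =  81
byte 4:  78 xor 106 =  36
byte 5: 196 xor  83 = 151
byte 6: 196 xor 113 = 181
byte 7: 151 xor  25 = 142
byte 8: 170 xor 151 =  61
byte 9:   7 xor 198 = 193
byte 10: 197 xor 212 =  17
byte 11:  97 xor 118 =  23
byte 12: 237 xor 157 = 112
byte 13: 137 xor 236 = 101
byte 14: 233 xor 122 = 147
byte 15: 151 xor 178 =  37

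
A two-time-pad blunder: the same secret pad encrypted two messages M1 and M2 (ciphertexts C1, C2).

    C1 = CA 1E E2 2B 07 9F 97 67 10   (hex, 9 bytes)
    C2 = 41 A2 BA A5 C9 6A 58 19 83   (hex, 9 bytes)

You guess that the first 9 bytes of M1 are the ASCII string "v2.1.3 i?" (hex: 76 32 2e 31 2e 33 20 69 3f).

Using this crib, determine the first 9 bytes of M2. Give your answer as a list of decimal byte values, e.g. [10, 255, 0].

[253, 142, 118, 191, 224, 198, 239, 23, 172]

First, C1 ⊕ C2 = (M1 ⊕ K) ⊕ (M2 ⊕ K) = M1 ⊕ M2, so the key drops out. Then M2 = (M1 ⊕ M2) ⊕ M1 over the first 9 bytes.
byte 0: (ca XOR 41) XOR 76 = 8b XOR 76 = fd
byte 1: (1e XOR a2) XOR 32 = bc XOR 32 = 8e
byte 2: (e2 XOR ba) XOR 2e = 58 XOR 2e = 76
byte 3: (2b XOR a5) XOR 31 = 8e XOR 31 = bf
byte 4: (07 XOR c9) XOR 2e = ce XOR 2e = e0
byte 5: (9f XOR 6a) XOR 33 = f5 XOR 33 = c6
byte 6: (97 XOR 58) XOR 20 = cf XOR 20 = ef
byte 7: (67 XOR 19) XOR 69 = 7e XOR 69 = 17
byte 8: (10 XOR 83) XOR 3f = 93 XOR 3f = ac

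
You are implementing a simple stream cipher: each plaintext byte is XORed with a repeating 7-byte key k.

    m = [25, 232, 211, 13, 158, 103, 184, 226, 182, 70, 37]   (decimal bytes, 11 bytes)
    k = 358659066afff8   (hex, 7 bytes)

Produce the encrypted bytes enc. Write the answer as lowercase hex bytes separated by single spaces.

The 7-byte key repeats, so the effective keystream is 35 86 59 06 6a ff f8 35 86 59 06.
byte 0: 19 ^ 35 = 2c
byte 1: e8 ^ 86 = 6e
byte 2: d3 ^ 59 = 8a
byte 3: 0d ^ 06 = 0b
byte 4: 9e ^ 6a = f4
byte 5: 67 ^ ff = 98
byte 6: b8 ^ f8 = 40
byte 7: e2 ^ 35 = d7
byte 8: b6 ^ 86 = 30
byte 9: 46 ^ 59 = 1f
byte 10: 25 ^ 06 = 23

2c 6e 8a 0b f4 98 40 d7 30 1f 23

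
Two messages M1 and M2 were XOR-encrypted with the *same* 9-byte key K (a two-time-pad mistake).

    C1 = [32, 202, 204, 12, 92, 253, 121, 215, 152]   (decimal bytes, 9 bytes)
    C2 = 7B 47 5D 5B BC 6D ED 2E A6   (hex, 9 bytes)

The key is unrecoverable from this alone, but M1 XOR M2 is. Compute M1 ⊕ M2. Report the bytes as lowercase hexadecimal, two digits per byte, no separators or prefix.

C1 ⊕ C2 = (M1 ⊕ K) ⊕ (M2 ⊕ K) = M1 ⊕ M2 — the shared key cancels under XOR.
byte 0:  32 xor 123 =  91
byte 1: 202 xor  71 = 141
byte 2: 204 xor  93 = 145
byte 3:  12 xor  91 =  87
byte 4:  92 xor 188 = 224
byte 5: 253 xor 109 = 144
byte 6: 121 xor 237 = 148
byte 7: 215 xor  46 = 249
byte 8: 152 xor 166 =  62

5b8d9157e09094f93e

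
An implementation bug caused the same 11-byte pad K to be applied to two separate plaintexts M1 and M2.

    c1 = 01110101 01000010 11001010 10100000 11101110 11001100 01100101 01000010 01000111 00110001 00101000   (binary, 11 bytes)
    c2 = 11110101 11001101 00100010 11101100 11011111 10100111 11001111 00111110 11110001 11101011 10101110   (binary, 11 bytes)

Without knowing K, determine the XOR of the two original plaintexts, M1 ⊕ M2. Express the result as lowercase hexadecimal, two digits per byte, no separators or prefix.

c1 ⊕ c2 = (M1 ⊕ K) ⊕ (M2 ⊕ K) = M1 ⊕ M2 — the shared key cancels under XOR.
117 xor 245 = 128
 66 xor 205 = 143
202 xor  34 = 232
160 xor 236 =  76
238 xor 223 =  49
204 xor 167 = 107
101 xor 207 = 170
 66 xor  62 = 124
 71 xor 241 = 182
 49 xor 235 = 218
 40 xor 174 = 134

808fe84c316baa7cb6da86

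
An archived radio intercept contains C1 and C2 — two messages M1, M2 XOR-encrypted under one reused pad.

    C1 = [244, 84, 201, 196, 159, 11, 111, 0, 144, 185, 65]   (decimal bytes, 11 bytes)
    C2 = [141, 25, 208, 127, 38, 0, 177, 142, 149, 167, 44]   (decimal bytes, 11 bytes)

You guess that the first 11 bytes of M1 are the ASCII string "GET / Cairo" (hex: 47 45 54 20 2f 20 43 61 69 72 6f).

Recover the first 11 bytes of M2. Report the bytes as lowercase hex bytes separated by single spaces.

First, C1 ⊕ C2 = (M1 ⊕ K) ⊕ (M2 ⊕ K) = M1 ⊕ M2, so the key drops out. Then M2 = (M1 ⊕ M2) ⊕ M1 over the first 11 bytes.
byte 0: (f4 ⊕ 8d) ⊕ 47 = 79 ⊕ 47 = 3e
byte 1: (54 ⊕ 19) ⊕ 45 = 4d ⊕ 45 = 08
byte 2: (c9 ⊕ d0) ⊕ 54 = 19 ⊕ 54 = 4d
byte 3: (c4 ⊕ 7f) ⊕ 20 = bb ⊕ 20 = 9b
byte 4: (9f ⊕ 26) ⊕ 2f = b9 ⊕ 2f = 96
byte 5: (0b ⊕ 00) ⊕ 20 = 0b ⊕ 20 = 2b
byte 6: (6f ⊕ b1) ⊕ 43 = de ⊕ 43 = 9d
byte 7: (00 ⊕ 8e) ⊕ 61 = 8e ⊕ 61 = ef
byte 8: (90 ⊕ 95) ⊕ 69 = 05 ⊕ 69 = 6c
byte 9: (b9 ⊕ a7) ⊕ 72 = 1e ⊕ 72 = 6c
byte 10: (41 ⊕ 2c) ⊕ 6f = 6d ⊕ 6f = 02

3e 08 4d 9b 96 2b 9d ef 6c 6c 02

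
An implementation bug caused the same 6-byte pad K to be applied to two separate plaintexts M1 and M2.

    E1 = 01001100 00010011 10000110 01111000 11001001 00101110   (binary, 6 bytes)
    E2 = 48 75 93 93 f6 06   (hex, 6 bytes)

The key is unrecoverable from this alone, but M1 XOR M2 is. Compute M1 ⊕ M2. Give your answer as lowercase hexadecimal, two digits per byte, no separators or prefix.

046615eb3f28

E1 ⊕ E2 = (M1 ⊕ K) ⊕ (M2 ⊕ K) = M1 ⊕ M2 — the shared key cancels under XOR.
byte 0: 4c XOR 48 = 04
byte 1: 13 XOR 75 = 66
byte 2: 86 XOR 93 = 15
byte 3: 78 XOR 93 = eb
byte 4: c9 XOR f6 = 3f
byte 5: 2e XOR 06 = 28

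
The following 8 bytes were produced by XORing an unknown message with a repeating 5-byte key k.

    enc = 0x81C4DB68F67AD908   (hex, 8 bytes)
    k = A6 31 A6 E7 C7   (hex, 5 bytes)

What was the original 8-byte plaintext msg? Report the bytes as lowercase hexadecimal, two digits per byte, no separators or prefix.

27f57d8f31dce8ae

The 5-byte key repeats, so the effective keystream is a6 31 a6 e7 c7 a6 31 a6.
byte 0: 129 XOR 166 =  39
byte 1: 196 XOR  49 = 245
byte 2: 219 XOR 166 = 125
byte 3: 104 XOR 231 = 143
byte 4: 246 XOR 199 =  49
byte 5: 122 XOR 166 = 220
byte 6: 217 XOR  49 = 232
byte 7:   8 XOR 166 = 174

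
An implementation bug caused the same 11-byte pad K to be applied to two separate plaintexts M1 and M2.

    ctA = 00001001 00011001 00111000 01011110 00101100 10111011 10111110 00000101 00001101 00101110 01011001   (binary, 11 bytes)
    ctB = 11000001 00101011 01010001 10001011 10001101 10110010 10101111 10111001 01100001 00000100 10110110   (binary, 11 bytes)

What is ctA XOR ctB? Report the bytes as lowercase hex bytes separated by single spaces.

c8 32 69 d5 a1 09 11 bc 6c 2a ef

ctA ⊕ ctB = (M1 ⊕ K) ⊕ (M2 ⊕ K) = M1 ⊕ M2 — the shared key cancels under XOR.
byte 0: 00001001 ^ 11000001 = 11001000
byte 1: 00011001 ^ 00101011 = 00110010
byte 2: 00111000 ^ 01010001 = 01101001
byte 3: 01011110 ^ 10001011 = 11010101
byte 4: 00101100 ^ 10001101 = 10100001
byte 5: 10111011 ^ 10110010 = 00001001
byte 6: 10111110 ^ 10101111 = 00010001
byte 7: 00000101 ^ 10111001 = 10111100
byte 8: 00001101 ^ 01100001 = 01101100
byte 9: 00101110 ^ 00000100 = 00101010
byte 10: 01011001 ^ 10110110 = 11101111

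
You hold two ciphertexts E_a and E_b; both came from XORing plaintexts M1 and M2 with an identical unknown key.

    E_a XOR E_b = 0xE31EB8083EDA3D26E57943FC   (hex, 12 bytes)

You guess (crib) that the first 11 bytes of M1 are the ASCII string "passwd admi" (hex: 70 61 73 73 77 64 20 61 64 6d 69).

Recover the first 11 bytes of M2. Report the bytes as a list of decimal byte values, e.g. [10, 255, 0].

Since E_a ⊕ E_b = M1 ⊕ M2, XORing with the guessed M1 bytes yields the corresponding M2 bytes: M2 = (E_a ⊕ E_b) ⊕ M1.
e3 XOR 70 = 93
1e XOR 61 = 7f
b8 XOR 73 = cb
08 XOR 73 = 7b
3e XOR 77 = 49
da XOR 64 = be
3d XOR 20 = 1d
26 XOR 61 = 47
e5 XOR 64 = 81
79 XOR 6d = 14
43 XOR 69 = 2a

[147, 127, 203, 123, 73, 190, 29, 71, 129, 20, 42]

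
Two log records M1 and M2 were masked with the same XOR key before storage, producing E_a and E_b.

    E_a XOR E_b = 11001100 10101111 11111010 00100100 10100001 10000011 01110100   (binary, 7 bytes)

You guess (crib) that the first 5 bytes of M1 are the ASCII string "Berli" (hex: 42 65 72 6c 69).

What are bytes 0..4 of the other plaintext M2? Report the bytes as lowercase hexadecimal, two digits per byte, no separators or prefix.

8eca8848c8

Since E_a ⊕ E_b = M1 ⊕ M2, XORing with the guessed M1 bytes yields the corresponding M2 bytes: M2 = (E_a ⊕ E_b) ⊕ M1.
204 ⊕  66 = 142
175 ⊕ 101 = 202
250 ⊕ 114 = 136
 36 ⊕ 108 =  72
161 ⊕ 105 = 200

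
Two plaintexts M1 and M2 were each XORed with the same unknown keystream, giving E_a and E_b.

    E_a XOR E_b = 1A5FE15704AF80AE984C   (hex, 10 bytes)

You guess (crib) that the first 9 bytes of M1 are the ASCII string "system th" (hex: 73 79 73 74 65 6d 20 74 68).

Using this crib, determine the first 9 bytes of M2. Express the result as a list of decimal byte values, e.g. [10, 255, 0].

Since E_a ⊕ E_b = M1 ⊕ M2, XORing with the guessed M1 bytes yields the corresponding M2 bytes: M2 = (E_a ⊕ E_b) ⊕ M1.
 26 ⊕ 115 = 105
 95 ⊕ 121 =  38
225 ⊕ 115 = 146
 87 ⊕ 116 =  35
  4 ⊕ 101 =  97
175 ⊕ 109 = 194
128 ⊕  32 = 160
174 ⊕ 116 = 218
152 ⊕ 104 = 240

[105, 38, 146, 35, 97, 194, 160, 218, 240]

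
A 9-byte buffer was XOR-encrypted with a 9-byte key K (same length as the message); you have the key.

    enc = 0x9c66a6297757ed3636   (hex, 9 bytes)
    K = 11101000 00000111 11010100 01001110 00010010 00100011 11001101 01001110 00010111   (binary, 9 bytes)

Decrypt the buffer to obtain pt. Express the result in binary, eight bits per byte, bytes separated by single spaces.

01110100 01100001 01110010 01100111 01100101 01110100 00100000 01111000 00100001

9c ⊕ e8 = 74
66 ⊕ 07 = 61
a6 ⊕ d4 = 72
29 ⊕ 4e = 67
77 ⊕ 12 = 65
57 ⊕ 23 = 74
ed ⊕ cd = 20
36 ⊕ 4e = 78
36 ⊕ 17 = 21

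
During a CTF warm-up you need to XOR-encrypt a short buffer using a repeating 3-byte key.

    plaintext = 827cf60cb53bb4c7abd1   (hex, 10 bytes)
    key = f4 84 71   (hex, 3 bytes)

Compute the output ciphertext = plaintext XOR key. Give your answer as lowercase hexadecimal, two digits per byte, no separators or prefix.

76f887f8314a4043da25

The 3-byte key repeats, so the effective keystream is f4 84 71 f4 84 71 f4 84 71 f4.
byte 0: 82 XOR f4 = 76
byte 1: 7c XOR 84 = f8
byte 2: f6 XOR 71 = 87
byte 3: 0c XOR f4 = f8
byte 4: b5 XOR 84 = 31
byte 5: 3b XOR 71 = 4a
byte 6: b4 XOR f4 = 40
byte 7: c7 XOR 84 = 43
byte 8: ab XOR 71 = da
byte 9: d1 XOR f4 = 25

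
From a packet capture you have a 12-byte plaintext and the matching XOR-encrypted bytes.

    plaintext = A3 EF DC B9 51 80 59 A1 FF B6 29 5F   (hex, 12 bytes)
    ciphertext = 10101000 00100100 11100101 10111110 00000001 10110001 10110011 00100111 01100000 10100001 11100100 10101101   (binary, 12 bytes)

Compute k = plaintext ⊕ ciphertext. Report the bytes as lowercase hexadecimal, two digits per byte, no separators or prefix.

0bcb39075031ea869f17cdf2

Since ciphertext = plaintext ⊕ k, XORing both sides with plaintext gives k = plaintext ⊕ ciphertext.
a3 ⊕ a8 = 0b
ef ⊕ 24 = cb
dc ⊕ e5 = 39
b9 ⊕ be = 07
51 ⊕ 01 = 50
80 ⊕ b1 = 31
59 ⊕ b3 = ea
a1 ⊕ 27 = 86
ff ⊕ 60 = 9f
b6 ⊕ a1 = 17
29 ⊕ e4 = cd
5f ⊕ ad = f2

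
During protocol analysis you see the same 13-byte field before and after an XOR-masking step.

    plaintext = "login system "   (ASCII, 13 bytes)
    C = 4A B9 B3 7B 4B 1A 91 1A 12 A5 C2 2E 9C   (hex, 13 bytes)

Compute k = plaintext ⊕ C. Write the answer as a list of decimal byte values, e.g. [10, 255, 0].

Since C = plaintext ⊕ k, XORing both sides with plaintext gives k = plaintext ⊕ C.
byte 0: 6c ^ 4a = 26
byte 1: 6f ^ b9 = d6
byte 2: 67 ^ b3 = d4
byte 3: 69 ^ 7b = 12
byte 4: 6e ^ 4b = 25
byte 5: 20 ^ 1a = 3a
byte 6: 73 ^ 91 = e2
byte 7: 79 ^ 1a = 63
byte 8: 73 ^ 12 = 61
byte 9: 74 ^ a5 = d1
byte 10: 65 ^ c2 = a7
byte 11: 6d ^ 2e = 43
byte 12: 20 ^ 9c = bc

[38, 214, 212, 18, 37, 58, 226, 99, 97, 209, 167, 67, 188]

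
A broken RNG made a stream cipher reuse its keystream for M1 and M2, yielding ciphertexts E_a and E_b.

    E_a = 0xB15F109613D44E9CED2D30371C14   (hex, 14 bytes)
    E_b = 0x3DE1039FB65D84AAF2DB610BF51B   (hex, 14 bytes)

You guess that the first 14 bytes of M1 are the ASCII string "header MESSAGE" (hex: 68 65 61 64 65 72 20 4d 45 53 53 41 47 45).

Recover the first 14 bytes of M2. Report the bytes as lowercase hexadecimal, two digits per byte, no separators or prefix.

First, E_a ⊕ E_b = (M1 ⊕ K) ⊕ (M2 ⊕ K) = M1 ⊕ M2, so the key drops out. Then M2 = (M1 ⊕ M2) ⊕ M1 over the first 14 bytes.
byte 0: (b1 ⊕ 3d) ⊕ 68 = 8c ⊕ 68 = e4
byte 1: (5f ⊕ e1) ⊕ 65 = be ⊕ 65 = db
byte 2: (10 ⊕ 03) ⊕ 61 = 13 ⊕ 61 = 72
byte 3: (96 ⊕ 9f) ⊕ 64 = 09 ⊕ 64 = 6d
byte 4: (13 ⊕ b6) ⊕ 65 = a5 ⊕ 65 = c0
byte 5: (d4 ⊕ 5d) ⊕ 72 = 89 ⊕ 72 = fb
byte 6: (4e ⊕ 84) ⊕ 20 = ca ⊕ 20 = ea
byte 7: (9c ⊕ aa) ⊕ 4d = 36 ⊕ 4d = 7b
byte 8: (ed ⊕ f2) ⊕ 45 = 1f ⊕ 45 = 5a
byte 9: (2d ⊕ db) ⊕ 53 = f6 ⊕ 53 = a5
byte 10: (30 ⊕ 61) ⊕ 53 = 51 ⊕ 53 = 02
byte 11: (37 ⊕ 0b) ⊕ 41 = 3c ⊕ 41 = 7d
byte 12: (1c ⊕ f5) ⊕ 47 = e9 ⊕ 47 = ae
byte 13: (14 ⊕ 1b) ⊕ 45 = 0f ⊕ 45 = 4a

e4db726dc0fbea7b5aa5027dae4a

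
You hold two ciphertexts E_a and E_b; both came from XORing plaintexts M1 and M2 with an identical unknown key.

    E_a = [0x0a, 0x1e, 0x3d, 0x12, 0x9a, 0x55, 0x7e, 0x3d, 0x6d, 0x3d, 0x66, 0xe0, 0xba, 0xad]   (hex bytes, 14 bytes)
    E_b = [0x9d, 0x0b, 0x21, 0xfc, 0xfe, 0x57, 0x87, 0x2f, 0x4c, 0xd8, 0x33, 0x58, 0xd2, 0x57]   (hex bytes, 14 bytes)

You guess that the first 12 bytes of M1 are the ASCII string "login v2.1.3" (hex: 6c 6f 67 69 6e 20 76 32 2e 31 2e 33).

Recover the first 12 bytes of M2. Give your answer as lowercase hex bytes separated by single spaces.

fb 7a 7b 87 0a 22 8f 20 0f d4 7b 8b

First, E_a ⊕ E_b = (M1 ⊕ K) ⊕ (M2 ⊕ K) = M1 ⊕ M2, so the key drops out. Then M2 = (M1 ⊕ M2) ⊕ M1 over the first 12 bytes.
byte 0: (0a xor 9d) xor 6c = 97 xor 6c = fb
byte 1: (1e xor 0b) xor 6f = 15 xor 6f = 7a
byte 2: (3d xor 21) xor 67 = 1c xor 67 = 7b
byte 3: (12 xor fc) xor 69 = ee xor 69 = 87
byte 4: (9a xor fe) xor 6e = 64 xor 6e = 0a
byte 5: (55 xor 57) xor 20 = 02 xor 20 = 22
byte 6: (7e xor 87) xor 76 = f9 xor 76 = 8f
byte 7: (3d xor 2f) xor 32 = 12 xor 32 = 20
byte 8: (6d xor 4c) xor 2e = 21 xor 2e = 0f
byte 9: (3d xor d8) xor 31 = e5 xor 31 = d4
byte 10: (66 xor 33) xor 2e = 55 xor 2e = 7b
byte 11: (e0 xor 58) xor 33 = b8 xor 33 = 8b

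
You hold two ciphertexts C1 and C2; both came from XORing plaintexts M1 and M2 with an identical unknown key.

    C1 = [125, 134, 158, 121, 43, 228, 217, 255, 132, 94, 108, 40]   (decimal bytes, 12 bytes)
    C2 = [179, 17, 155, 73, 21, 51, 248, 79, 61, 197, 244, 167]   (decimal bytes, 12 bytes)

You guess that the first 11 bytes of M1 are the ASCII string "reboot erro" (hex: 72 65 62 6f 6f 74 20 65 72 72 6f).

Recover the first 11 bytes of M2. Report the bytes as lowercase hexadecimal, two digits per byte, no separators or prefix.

First, C1 ⊕ C2 = (M1 ⊕ K) ⊕ (M2 ⊕ K) = M1 ⊕ M2, so the key drops out. Then M2 = (M1 ⊕ M2) ⊕ M1 over the first 11 bytes.
byte 0: (7d ⊕ b3) ⊕ 72 = ce ⊕ 72 = bc
byte 1: (86 ⊕ 11) ⊕ 65 = 97 ⊕ 65 = f2
byte 2: (9e ⊕ 9b) ⊕ 62 = 05 ⊕ 62 = 67
byte 3: (79 ⊕ 49) ⊕ 6f = 30 ⊕ 6f = 5f
byte 4: (2b ⊕ 15) ⊕ 6f = 3e ⊕ 6f = 51
byte 5: (e4 ⊕ 33) ⊕ 74 = d7 ⊕ 74 = a3
byte 6: (d9 ⊕ f8) ⊕ 20 = 21 ⊕ 20 = 01
byte 7: (ff ⊕ 4f) ⊕ 65 = b0 ⊕ 65 = d5
byte 8: (84 ⊕ 3d) ⊕ 72 = b9 ⊕ 72 = cb
byte 9: (5e ⊕ c5) ⊕ 72 = 9b ⊕ 72 = e9
byte 10: (6c ⊕ f4) ⊕ 6f = 98 ⊕ 6f = f7

bcf2675f51a301d5cbe9f7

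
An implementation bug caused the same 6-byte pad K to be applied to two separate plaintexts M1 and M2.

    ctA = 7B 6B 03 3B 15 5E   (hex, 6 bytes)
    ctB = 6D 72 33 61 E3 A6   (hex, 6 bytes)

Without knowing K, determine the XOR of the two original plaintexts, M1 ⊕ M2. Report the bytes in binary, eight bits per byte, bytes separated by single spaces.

ctA ⊕ ctB = (M1 ⊕ K) ⊕ (M2 ⊕ K) = M1 ⊕ M2 — the shared key cancels under XOR.
123 ⊕ 109 =  22
107 ⊕ 114 =  25
  3 ⊕  51 =  48
 59 ⊕  97 =  90
 21 ⊕ 227 = 246
 94 ⊕ 166 = 248

00010110 00011001 00110000 01011010 11110110 11111000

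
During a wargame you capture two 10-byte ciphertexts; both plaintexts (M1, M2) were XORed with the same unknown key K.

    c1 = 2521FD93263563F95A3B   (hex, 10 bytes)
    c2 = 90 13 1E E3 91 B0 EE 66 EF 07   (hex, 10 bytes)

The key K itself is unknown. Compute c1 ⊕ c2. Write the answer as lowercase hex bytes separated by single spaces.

c1 ⊕ c2 = (M1 ⊕ K) ⊕ (M2 ⊕ K) = M1 ⊕ M2 — the shared key cancels under XOR.
25 ⊕ 90 = b5
21 ⊕ 13 = 32
fd ⊕ 1e = e3
93 ⊕ e3 = 70
26 ⊕ 91 = b7
35 ⊕ b0 = 85
63 ⊕ ee = 8d
f9 ⊕ 66 = 9f
5a ⊕ ef = b5
3b ⊕ 07 = 3c

b5 32 e3 70 b7 85 8d 9f b5 3c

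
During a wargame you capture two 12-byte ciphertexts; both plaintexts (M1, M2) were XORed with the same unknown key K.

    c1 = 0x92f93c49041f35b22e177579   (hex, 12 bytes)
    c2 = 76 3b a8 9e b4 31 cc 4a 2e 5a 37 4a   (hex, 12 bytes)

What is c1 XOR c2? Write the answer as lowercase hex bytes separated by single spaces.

c1 ⊕ c2 = (M1 ⊕ K) ⊕ (M2 ⊕ K) = M1 ⊕ M2 — the shared key cancels under XOR.
92 XOR 76 = e4
f9 XOR 3b = c2
3c XOR a8 = 94
49 XOR 9e = d7
04 XOR b4 = b0
1f XOR 31 = 2e
35 XOR cc = f9
b2 XOR 4a = f8
2e XOR 2e = 00
17 XOR 5a = 4d
75 XOR 37 = 42
79 XOR 4a = 33

e4 c2 94 d7 b0 2e f9 f8 00 4d 42 33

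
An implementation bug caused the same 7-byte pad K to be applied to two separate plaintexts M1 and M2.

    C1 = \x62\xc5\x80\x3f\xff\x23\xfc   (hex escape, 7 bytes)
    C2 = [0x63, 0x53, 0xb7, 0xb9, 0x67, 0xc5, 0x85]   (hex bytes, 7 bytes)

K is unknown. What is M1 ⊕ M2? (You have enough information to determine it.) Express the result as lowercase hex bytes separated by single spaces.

01 96 37 86 98 e6 79

C1 ⊕ C2 = (M1 ⊕ K) ⊕ (M2 ⊕ K) = M1 ⊕ M2 — the shared key cancels under XOR.
 98 ^  99 =   1
197 ^  83 = 150
128 ^ 183 =  55
 63 ^ 185 = 134
255 ^ 103 = 152
 35 ^ 197 = 230
252 ^ 133 = 121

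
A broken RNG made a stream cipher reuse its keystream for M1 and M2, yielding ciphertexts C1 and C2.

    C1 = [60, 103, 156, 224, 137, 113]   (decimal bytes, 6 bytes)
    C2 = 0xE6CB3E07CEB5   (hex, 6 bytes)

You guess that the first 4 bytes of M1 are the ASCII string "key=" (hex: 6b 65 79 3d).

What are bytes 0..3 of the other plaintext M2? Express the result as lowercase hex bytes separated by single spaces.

First, C1 ⊕ C2 = (M1 ⊕ K) ⊕ (M2 ⊕ K) = M1 ⊕ M2, so the key drops out. Then M2 = (M1 ⊕ M2) ⊕ M1 over the first 4 bytes.
byte 0: (3c XOR e6) XOR 6b = da XOR 6b = b1
byte 1: (67 XOR cb) XOR 65 = ac XOR 65 = c9
byte 2: (9c XOR 3e) XOR 79 = a2 XOR 79 = db
byte 3: (e0 XOR 07) XOR 3d = e7 XOR 3d = da

b1 c9 db da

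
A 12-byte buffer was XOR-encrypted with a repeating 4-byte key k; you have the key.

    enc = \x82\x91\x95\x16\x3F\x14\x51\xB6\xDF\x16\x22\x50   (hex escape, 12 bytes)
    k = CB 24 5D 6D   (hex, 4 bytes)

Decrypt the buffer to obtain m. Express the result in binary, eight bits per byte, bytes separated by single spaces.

The 4-byte key repeats, so the effective keystream is cb 24 5d 6d cb 24 5d 6d cb 24 5d 6d.
byte 0: 82 ^ cb = 49
byte 1: 91 ^ 24 = b5
byte 2: 95 ^ 5d = c8
byte 3: 16 ^ 6d = 7b
byte 4: 3f ^ cb = f4
byte 5: 14 ^ 24 = 30
byte 6: 51 ^ 5d = 0c
byte 7: b6 ^ 6d = db
byte 8: df ^ cb = 14
byte 9: 16 ^ 24 = 32
byte 10: 22 ^ 5d = 7f
byte 11: 50 ^ 6d = 3d

01001001 10110101 11001000 01111011 11110100 00110000 00001100 11011011 00010100 00110010 01111111 00111101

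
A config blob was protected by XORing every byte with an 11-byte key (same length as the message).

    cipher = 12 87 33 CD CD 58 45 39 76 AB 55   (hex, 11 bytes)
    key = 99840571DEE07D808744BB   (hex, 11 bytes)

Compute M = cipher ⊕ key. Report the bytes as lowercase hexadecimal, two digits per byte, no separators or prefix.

8b0336bc13b838b9f1efee

XOR is its own inverse, so applying the key byte-wise gives the result directly.
byte 0: 12 ^ 99 = 8b
byte 1: 87 ^ 84 = 03
byte 2: 33 ^ 05 = 36
byte 3: cd ^ 71 = bc
byte 4: cd ^ de = 13
byte 5: 58 ^ e0 = b8
byte 6: 45 ^ 7d = 38
byte 7: 39 ^ 80 = b9
byte 8: 76 ^ 87 = f1
byte 9: ab ^ 44 = ef
byte 10: 55 ^ bb = ee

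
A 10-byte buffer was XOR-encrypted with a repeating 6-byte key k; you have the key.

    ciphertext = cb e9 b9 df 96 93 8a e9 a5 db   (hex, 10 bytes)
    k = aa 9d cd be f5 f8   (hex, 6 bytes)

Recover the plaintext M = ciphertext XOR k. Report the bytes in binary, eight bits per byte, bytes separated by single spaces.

The 6-byte key repeats, so the effective keystream is aa 9d cd be f5 f8 aa 9d cd be.
byte 0: cb xor aa = 61
byte 1: e9 xor 9d = 74
byte 2: b9 xor cd = 74
byte 3: df xor be = 61
byte 4: 96 xor f5 = 63
byte 5: 93 xor f8 = 6b
byte 6: 8a xor aa = 20
byte 7: e9 xor 9d = 74
byte 8: a5 xor cd = 68
byte 9: db xor be = 65

01100001 01110100 01110100 01100001 01100011 01101011 00100000 01110100 01101000 01100101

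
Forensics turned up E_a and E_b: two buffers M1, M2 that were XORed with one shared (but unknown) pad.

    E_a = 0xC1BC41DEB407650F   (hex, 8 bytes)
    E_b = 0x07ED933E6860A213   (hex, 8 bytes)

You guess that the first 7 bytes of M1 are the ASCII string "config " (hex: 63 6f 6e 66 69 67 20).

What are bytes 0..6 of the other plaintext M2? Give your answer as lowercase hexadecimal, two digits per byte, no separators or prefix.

First, E_a ⊕ E_b = (M1 ⊕ K) ⊕ (M2 ⊕ K) = M1 ⊕ M2, so the key drops out. Then M2 = (M1 ⊕ M2) ⊕ M1 over the first 7 bytes.
byte 0: (c1 ^ 07) ^ 63 = c6 ^ 63 = a5
byte 1: (bc ^ ed) ^ 6f = 51 ^ 6f = 3e
byte 2: (41 ^ 93) ^ 6e = d2 ^ 6e = bc
byte 3: (de ^ 3e) ^ 66 = e0 ^ 66 = 86
byte 4: (b4 ^ 68) ^ 69 = dc ^ 69 = b5
byte 5: (07 ^ 60) ^ 67 = 67 ^ 67 = 00
byte 6: (65 ^ a2) ^ 20 = c7 ^ 20 = e7

a53ebc86b500e7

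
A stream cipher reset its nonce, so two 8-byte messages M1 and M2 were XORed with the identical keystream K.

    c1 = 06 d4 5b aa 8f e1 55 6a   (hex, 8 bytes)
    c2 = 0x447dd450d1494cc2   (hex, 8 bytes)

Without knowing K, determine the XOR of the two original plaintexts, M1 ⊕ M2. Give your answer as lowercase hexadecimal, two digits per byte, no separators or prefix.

42a98ffa5ea819a8

c1 ⊕ c2 = (M1 ⊕ K) ⊕ (M2 ⊕ K) = M1 ⊕ M2 — the shared key cancels under XOR.
byte 0:   6 XOR  68 =  66
byte 1: 212 XOR 125 = 169
byte 2:  91 XOR 212 = 143
byte 3: 170 XOR  80 = 250
byte 4: 143 XOR 209 =  94
byte 5: 225 XOR  73 = 168
byte 6:  85 XOR  76 =  25
byte 7: 106 XOR 194 = 168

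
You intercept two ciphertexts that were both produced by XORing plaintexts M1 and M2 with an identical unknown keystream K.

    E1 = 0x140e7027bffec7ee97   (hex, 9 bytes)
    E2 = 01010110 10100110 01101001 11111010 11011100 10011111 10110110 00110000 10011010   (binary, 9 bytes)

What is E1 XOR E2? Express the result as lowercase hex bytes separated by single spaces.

E1 ⊕ E2 = (M1 ⊕ K) ⊕ (M2 ⊕ K) = M1 ⊕ M2 — the shared key cancels under XOR.
14 ⊕ 56 = 42
0e ⊕ a6 = a8
70 ⊕ 69 = 19
27 ⊕ fa = dd
bf ⊕ dc = 63
fe ⊕ 9f = 61
c7 ⊕ b6 = 71
ee ⊕ 30 = de
97 ⊕ 9a = 0d

42 a8 19 dd 63 61 71 de 0d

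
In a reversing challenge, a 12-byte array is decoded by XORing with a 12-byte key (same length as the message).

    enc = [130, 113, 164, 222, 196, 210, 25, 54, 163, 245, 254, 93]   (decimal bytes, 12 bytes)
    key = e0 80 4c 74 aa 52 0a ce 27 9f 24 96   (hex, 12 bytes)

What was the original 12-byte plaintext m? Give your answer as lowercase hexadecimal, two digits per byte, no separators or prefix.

byte 0: 130 xor 224 =  98
byte 1: 113 xor 128 = 241
byte 2: 164 xor  76 = 232
byte 3: 222 xor 116 = 170
byte 4: 196 xor 170 = 110
byte 5: 210 xor  82 = 128
byte 6:  25 xor  10 =  19
byte 7:  54 xor 206 = 248
byte 8: 163 xor  39 = 132
byte 9: 245 xor 159 = 106
byte 10: 254 xor  36 = 218
byte 11:  93 xor 150 = 203

62f1e8aa6e8013f8846adacb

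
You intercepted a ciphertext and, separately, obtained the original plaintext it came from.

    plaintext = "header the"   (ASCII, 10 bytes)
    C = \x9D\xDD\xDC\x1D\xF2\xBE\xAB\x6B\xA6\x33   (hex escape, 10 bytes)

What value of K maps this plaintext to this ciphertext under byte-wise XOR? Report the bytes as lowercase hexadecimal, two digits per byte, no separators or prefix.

Since C = plaintext ⊕ K, XORing both sides with plaintext gives K = plaintext ⊕ C.
01101000 ^ 10011101 = 11110101
01100101 ^ 11011101 = 10111000
01100001 ^ 11011100 = 10111101
01100100 ^ 00011101 = 01111001
01100101 ^ 11110010 = 10010111
01110010 ^ 10111110 = 11001100
00100000 ^ 10101011 = 10001011
01110100 ^ 01101011 = 00011111
01101000 ^ 10100110 = 11001110
01100101 ^ 00110011 = 01010110

f5b8bd7997cc8b1fce56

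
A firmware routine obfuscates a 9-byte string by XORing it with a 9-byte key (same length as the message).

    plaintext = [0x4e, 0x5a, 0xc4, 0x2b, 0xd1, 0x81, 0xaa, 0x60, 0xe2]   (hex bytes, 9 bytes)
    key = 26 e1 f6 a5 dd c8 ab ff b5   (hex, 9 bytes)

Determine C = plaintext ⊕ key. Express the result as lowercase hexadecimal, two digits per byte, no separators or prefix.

XOR is its own inverse, so applying the key byte-wise gives the result directly.
4e ⊕ 26 = 68
5a ⊕ e1 = bb
c4 ⊕ f6 = 32
2b ⊕ a5 = 8e
d1 ⊕ dd = 0c
81 ⊕ c8 = 49
aa ⊕ ab = 01
60 ⊕ ff = 9f
e2 ⊕ b5 = 57

68bb328e0c49019f57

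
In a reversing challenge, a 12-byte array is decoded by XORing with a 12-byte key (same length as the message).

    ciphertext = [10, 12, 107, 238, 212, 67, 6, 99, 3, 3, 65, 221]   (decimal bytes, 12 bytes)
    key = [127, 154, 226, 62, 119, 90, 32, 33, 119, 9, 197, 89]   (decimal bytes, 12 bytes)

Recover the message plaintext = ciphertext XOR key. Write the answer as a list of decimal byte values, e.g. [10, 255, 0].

[117, 150, 137, 208, 163, 25, 38, 66, 116, 10, 132, 132]

XOR is its own inverse, so applying the key byte-wise gives the result directly.
0a XOR 7f = 75
0c XOR 9a = 96
6b XOR e2 = 89
ee XOR 3e = d0
d4 XOR 77 = a3
43 XOR 5a = 19
06 XOR 20 = 26
63 XOR 21 = 42
03 XOR 77 = 74
03 XOR 09 = 0a
41 XOR c5 = 84
dd XOR 59 = 84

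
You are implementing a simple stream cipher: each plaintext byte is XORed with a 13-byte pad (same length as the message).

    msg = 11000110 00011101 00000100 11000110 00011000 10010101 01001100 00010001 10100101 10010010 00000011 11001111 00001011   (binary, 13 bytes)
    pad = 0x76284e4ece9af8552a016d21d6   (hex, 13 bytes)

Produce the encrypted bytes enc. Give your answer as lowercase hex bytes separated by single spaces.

byte 0: 198 ⊕ 118 = 176
byte 1:  29 ⊕  40 =  53
byte 2:   4 ⊕  78 =  74
byte 3: 198 ⊕  78 = 136
byte 4:  24 ⊕ 206 = 214
byte 5: 149 ⊕ 154 =  15
byte 6:  76 ⊕ 248 = 180
byte 7:  17 ⊕  85 =  68
byte 8: 165 ⊕  42 = 143
byte 9: 146 ⊕   1 = 147
byte 10:   3 ⊕ 109 = 110
byte 11: 207 ⊕  33 = 238
byte 12:  11 ⊕ 214 = 221

b0 35 4a 88 d6 0f b4 44 8f 93 6e ee dd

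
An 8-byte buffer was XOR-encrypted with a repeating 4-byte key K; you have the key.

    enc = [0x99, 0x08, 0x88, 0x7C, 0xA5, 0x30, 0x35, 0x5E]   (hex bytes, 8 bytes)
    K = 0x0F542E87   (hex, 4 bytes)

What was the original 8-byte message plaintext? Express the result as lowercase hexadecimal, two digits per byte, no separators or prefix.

965ca6fbaa641bd9

The 4-byte key repeats, so the effective keystream is 0f 54 2e 87 0f 54 2e 87.
byte 0: 10011001 XOR 00001111 = 10010110
byte 1: 00001000 XOR 01010100 = 01011100
byte 2: 10001000 XOR 00101110 = 10100110
byte 3: 01111100 XOR 10000111 = 11111011
byte 4: 10100101 XOR 00001111 = 10101010
byte 5: 00110000 XOR 01010100 = 01100100
byte 6: 00110101 XOR 00101110 = 00011011
byte 7: 01011110 XOR 10000111 = 11011001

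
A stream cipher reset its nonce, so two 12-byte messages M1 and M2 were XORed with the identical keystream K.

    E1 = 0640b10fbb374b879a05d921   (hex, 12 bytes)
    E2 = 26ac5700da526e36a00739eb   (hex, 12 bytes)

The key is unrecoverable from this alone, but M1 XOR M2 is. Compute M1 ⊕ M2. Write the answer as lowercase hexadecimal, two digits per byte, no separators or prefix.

20ece60f616525b13a02e0ca

E1 ⊕ E2 = (M1 ⊕ K) ⊕ (M2 ⊕ K) = M1 ⊕ M2 — the shared key cancels under XOR.
00000110 ^ 00100110 = 00100000
01000000 ^ 10101100 = 11101100
10110001 ^ 01010111 = 11100110
00001111 ^ 00000000 = 00001111
10111011 ^ 11011010 = 01100001
00110111 ^ 01010010 = 01100101
01001011 ^ 01101110 = 00100101
10000111 ^ 00110110 = 10110001
10011010 ^ 10100000 = 00111010
00000101 ^ 00000111 = 00000010
11011001 ^ 00111001 = 11100000
00100001 ^ 11101011 = 11001010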